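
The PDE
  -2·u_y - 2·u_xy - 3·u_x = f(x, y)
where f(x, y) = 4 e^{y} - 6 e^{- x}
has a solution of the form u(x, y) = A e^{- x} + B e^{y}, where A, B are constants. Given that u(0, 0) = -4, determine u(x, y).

Substitute the ansatz u = A e^{- x} + B e^{y} into the left-hand side.
Derivatives of the ansatz:
  u_y = B e^{y}
  u_xy = 0
  u_x = - A e^{- x}
Term by term:
  -2·u_y = - 2 B e^{y}
  -2·u_xy = 0
  -3·u_x = 3 A e^{- x}
So the left-hand side equals
  3 A e^{- x} - 2 B e^{y}
This must equal f(x, y) = 4 e^{y} - 6 e^{- x} identically.
Matching coefficients of the independent functions:
  [e^{- x}]:  3 A = -6
  [e^{y}]:  - 2 B = 4
Solving: A = -2, B = -2.
Check against the point condition:
  u(0, 0) = -4  ⟹  A + B = -4  ✓
Hence u(x, y) = - 2 e^{y} - 2 e^{- x}.

Answer: u(x, y) = - 2 e^{y} - 2 e^{- x}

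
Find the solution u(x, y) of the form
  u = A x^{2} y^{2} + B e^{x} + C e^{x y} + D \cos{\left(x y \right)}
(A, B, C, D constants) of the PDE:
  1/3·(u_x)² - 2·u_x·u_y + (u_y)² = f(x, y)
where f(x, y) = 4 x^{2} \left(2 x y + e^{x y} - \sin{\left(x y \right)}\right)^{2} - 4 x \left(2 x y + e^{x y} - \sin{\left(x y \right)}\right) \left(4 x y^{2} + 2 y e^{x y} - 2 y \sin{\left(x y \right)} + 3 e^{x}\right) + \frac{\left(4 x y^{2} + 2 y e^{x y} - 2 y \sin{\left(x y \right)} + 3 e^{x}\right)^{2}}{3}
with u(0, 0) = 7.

Answer: u(x, y) = 2 x^{2} y^{2} + 3 e^{x} + 2 e^{x y} + 2 \cos{\left(x y \right)}

Derivation:
Substitute the ansatz u = A x^{2} y^{2} + B e^{x} + C e^{x y} + D \cos{\left(x y \right)} into the left-hand side.
Derivatives of the ansatz:
  u_x = 2 A x y^{2} + B e^{x} + C y e^{x y} - D y \sin{\left(x y \right)}
  u_y = 2 A x^{2} y + C x e^{x y} - D x \sin{\left(x y \right)}
Term by term:
  1/3·(u_x)² = \frac{4 A^{2} x^{2} y^{4}}{3} + \frac{4 A B x y^{2} e^{x}}{3} + \frac{4 A C x y^{3} e^{x y}}{3} - \frac{4 A D x y^{3} \sin{\left(x y \right)}}{3} + \frac{B^{2} e^{2 x}}{3} + \frac{2 B C y e^{x} e^{x y}}{3} - \frac{2 B D y e^{x} \sin{\left(x y \right)}}{3} + \frac{C^{2} y^{2} e^{2 x y}}{3} - \frac{2 C D y^{2} e^{x y} \sin{\left(x y \right)}}{3} + \frac{D^{2} y^{2} \sin^{2}{\left(x y \right)}}{3}
  -2·u_x·u_y = - 8 A^{2} x^{3} y^{3} - 4 A B x^{2} y e^{x} - 8 A C x^{2} y^{2} e^{x y} + 8 A D x^{2} y^{2} \sin{\left(x y \right)} - 2 B C x e^{x} e^{x y} + 2 B D x e^{x} \sin{\left(x y \right)} - 2 C^{2} x y e^{2 x y} + 4 C D x y e^{x y} \sin{\left(x y \right)} - 2 D^{2} x y \sin^{2}{\left(x y \right)}
  (u_y)² = 4 A^{2} x^{4} y^{2} + 4 A C x^{3} y e^{x y} - 4 A D x^{3} y \sin{\left(x y \right)} + C^{2} x^{2} e^{2 x y} - 2 C D x^{2} e^{x y} \sin{\left(x y \right)} + D^{2} x^{2} \sin^{2}{\left(x y \right)}
Sum these and collect like terms in the independent variables.
This must equal f(x, y) identically; expanded, f = 16 x^{4} y^{2} - 32 x^{3} y^{3} + 16 x^{3} y e^{x y} - 16 x^{3} y \sin{\left(x y \right)} + \frac{16 x^{2} y^{4}}{3} - 32 x^{2} y^{2} e^{x y} + 32 x^{2} y^{2} \sin{\left(x y \right)} - 24 x^{2} y e^{x} + 4 x^{2} e^{2 x y} - 8 x^{2} e^{x y} \sin{\left(x y \right)} + 4 x^{2} \sin^{2}{\left(x y \right)} + \frac{16 x y^{3} e^{x y}}{3} - \frac{16 x y^{3} \sin{\left(x y \right)}}{3} + 8 x y^{2} e^{x} - 8 x y e^{2 x y} + 16 x y e^{x y} \sin{\left(x y \right)} - 8 x y \sin^{2}{\left(x y \right)} - 12 x e^{x} e^{x y} + 12 x e^{x} \sin{\left(x y \right)} + \frac{4 y^{2} e^{2 x y}}{3} - \frac{8 y^{2} e^{x y} \sin{\left(x y \right)}}{3} + \frac{4 y^{2} \sin^{2}{\left(x y \right)}}{3} + 4 y e^{x} e^{x y} - 4 y e^{x} \sin{\left(x y \right)} + 3 e^{2 x}.
Matching coefficients of the independent functions:
(each divided by its leading coefficient; functions giving the same equation are listed together)
  [x^{2} y^{4}, x^{3} y^{3}, x^{4} y^{2}]:  A^{2} - 4 = 0
  [x^{2} e^{2 x y}, y^{2} e^{2 x y}, x y e^{2 x y}]:  C^{2} - 4 = 0
  [x^{2} \sin^{2}{\left(x y \right)}, y^{2} \sin^{2}{\left(x y \right)}, x y \sin^{2}{\left(x y \right)}]:  D^{2} - 4 = 0
  [x y^{2} e^{x}, x^{2} y e^{x}]:  A B - 6 = 0
  [x y^{3} e^{x y}, x^{2} y^{2} e^{x y}, x^{3} y e^{x y}]:  A C - 4 = 0
  [x y^{3} \sin{\left(x y \right)}, x^{2} y^{2} \sin{\left(x y \right)}, x^{3} y \sin{\left(x y \right)}]:  A D - 4 = 0
  [x e^{x} e^{x y}, y e^{x} e^{x y}]:  B C - 6 = 0
  [x e^{x} \sin{\left(x y \right)}, y e^{x} \sin{\left(x y \right)}]:  B D - 6 = 0
  [x^{2} e^{x y} \sin{\left(x y \right)}, y^{2} e^{x y} \sin{\left(x y \right)}, x y e^{x y} \sin{\left(x y \right)}]:  C D - 4 = 0
  [e^{2 x}]:  B^{2} - 9 = 0
These equations allow (A, B, C, D) = (-2, -3, -2, -2) or (2, 3, 2, 2).
Impose the point condition(s):
  u(0, 0) = 7  ⟹  B + C + D = 7
Only A = 2, B = 3, C = 2, D = 2 satisfies everything.
Hence u(x, y) = 2 x^{2} y^{2} + 3 e^{x} + 2 e^{x y} + 2 \cos{\left(x y \right)}.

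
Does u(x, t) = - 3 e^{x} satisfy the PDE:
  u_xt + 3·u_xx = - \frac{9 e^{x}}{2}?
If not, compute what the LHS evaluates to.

Answer: No, the LHS evaluates to - 9 e^{x}

Derivation:
Evaluate each term of the left-hand side for u = - 3 e^{x}.
Derivatives:
  u_xt = 0
  u_xx = - 3 e^{x}
Terms:
  u_xt = 0
  3·u_xx = - 9 e^{x}
Sum: LHS = - 9 e^{x}
Given right-hand side: - \frac{9 e^{x}}{2}. Difference LHS − RHS = - \frac{9 e^{x}}{2} ≠ 0, so u is not a solution.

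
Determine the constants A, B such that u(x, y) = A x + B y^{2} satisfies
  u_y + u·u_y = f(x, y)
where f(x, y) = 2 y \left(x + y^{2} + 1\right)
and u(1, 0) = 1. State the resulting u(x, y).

Answer: u(x, y) = x + y^{2}

Derivation:
Substitute the ansatz u = A x + B y^{2} into the left-hand side.
Derivatives of the ansatz:
  u_y = 2 B y
Term by term:
  u_y = 2 B y
  u·u_y = 2 A B x y + 2 B^{2} y^{3}
So the left-hand side equals
  2 A B x y + 2 B^{2} y^{3} + 2 B y
This must equal f(x, y) identically; expanded, f = 2 x y + 2 y^{3} + 2 y.
Matching coefficients of the independent functions:
  [y]:  2 B = 2
  [y^{3}]:  2 B^{2} = 2
  [x y]:  2 A B = 2
Solving: A = 1, B = 1.
Check against the point condition:
  u(1, 0) = 1  ⟹  A = 1  ✓
Hence u(x, y) = x + y^{2}.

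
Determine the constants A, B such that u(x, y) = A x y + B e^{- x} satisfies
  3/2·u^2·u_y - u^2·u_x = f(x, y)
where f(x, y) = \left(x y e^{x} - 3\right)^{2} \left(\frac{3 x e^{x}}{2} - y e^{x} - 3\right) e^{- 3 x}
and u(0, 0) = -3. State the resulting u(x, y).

Substitute the ansatz u = A x y + B e^{- x} into the left-hand side.
Derivatives of the ansatz:
  u_y = A x
  u_x = A y - B e^{- x}
Term by term:
  3/2·u^2·u_y = \frac{3 A^{3} x^{3} y^{2}}{2} + 3 A^{2} B x^{2} y e^{- x} + \frac{3 A B^{2} x e^{- 2 x}}{2}
  -u^2·u_x = - A^{3} x^{2} y^{3} + A^{2} B x^{2} y^{2} e^{- x} - 2 A^{2} B x y^{2} e^{- x} + 2 A B^{2} x y e^{- 2 x} - A B^{2} y e^{- 2 x} + B^{3} e^{- 3 x}
So the left-hand side equals
  \frac{3 A^{3} x^{3} y^{2}}{2} - A^{3} x^{2} y^{3} + A^{2} B x^{2} y^{2} e^{- x} + 3 A^{2} B x^{2} y e^{- x} - 2 A^{2} B x y^{2} e^{- x} + 2 A B^{2} x y e^{- 2 x} + \frac{3 A B^{2} x e^{- 2 x}}{2} - A B^{2} y e^{- 2 x} + B^{3} e^{- 3 x}
This must equal f(x, y) identically; expanded, f = \frac{3 x^{3} y^{2}}{2} - x^{2} y^{3} - 3 x^{2} y^{2} e^{- x} - 9 x^{2} y e^{- x} + 6 x y^{2} e^{- x} + 18 x y e^{- 2 x} + \frac{27 x e^{- 2 x}}{2} - 9 y e^{- 2 x} - 27 e^{- 3 x}.
Matching coefficients of the independent functions:
  [x e^{- 2 x}]:  \frac{3 A B^{2}}{2} = \frac{27}{2}
  [x^{2} y^{3}]:  - A^{3} = -1
  [x^{3} y^{2}]:  \frac{3 A^{3}}{2} = \frac{3}{2}
  [y e^{- 2 x}]:  - A B^{2} = -9
  [x y e^{- 2 x}]:  2 A B^{2} = 18
  [x y^{2} e^{- x}]:  - 2 A^{2} B = 6
  [x^{2} y e^{- x}]:  3 A^{2} B = -9
  [x^{2} y^{2} e^{- x}]:  A^{2} B = -3
  [e^{- 3 x}]:  B^{3} = -27
Solving: A = 1, B = -3.
Check against the point condition:
  u(0, 0) = -3  ⟹  B = -3  ✓
Hence u(x, y) = x y - 3 e^{- x}.

Answer: u(x, y) = x y - 3 e^{- x}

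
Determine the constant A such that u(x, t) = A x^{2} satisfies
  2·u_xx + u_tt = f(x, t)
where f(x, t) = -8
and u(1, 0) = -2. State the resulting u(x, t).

Answer: u(x, t) = - 2 x^{2}

Derivation:
Substitute the ansatz u = A x^{2} into the left-hand side.
Derivatives of the ansatz:
  u_xx = 2 A
  u_tt = 0
Term by term:
  2·u_xx = 4 A
  u_tt = 0
So the left-hand side equals
  4 A
This must equal f(x, t) = -8 identically.
Matching coefficients of the independent functions:
  [constant term]:  4 A = -8
Solving: A = -2.
Check against the point condition:
  u(1, 0) = -2  ⟹  A = -2  ✓
Hence u(x, t) = - 2 x^{2}.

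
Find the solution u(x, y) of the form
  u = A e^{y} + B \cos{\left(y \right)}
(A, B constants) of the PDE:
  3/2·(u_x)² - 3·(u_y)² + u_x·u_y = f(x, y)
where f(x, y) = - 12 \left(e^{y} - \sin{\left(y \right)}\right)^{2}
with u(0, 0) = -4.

Substitute the ansatz u = A e^{y} + B \cos{\left(y \right)} into the left-hand side.
Derivatives of the ansatz:
  u_x = 0
  u_y = A e^{y} - B \sin{\left(y \right)}
Term by term:
  3/2·(u_x)² = 0
  -3·(u_y)² = - 3 A^{2} e^{2 y} + 6 A B e^{y} \sin{\left(y \right)} - 3 B^{2} \sin^{2}{\left(y \right)}
  u_x·u_y = 0
So the left-hand side equals
  - 3 A^{2} e^{2 y} + 6 A B e^{y} \sin{\left(y \right)} - 3 B^{2} \sin^{2}{\left(y \right)}
This must equal f(x, y) identically; expanded, f = - 12 e^{2 y} + 24 e^{y} \sin{\left(y \right)} - 12 \sin^{2}{\left(y \right)}.
Matching coefficients of the independent functions:
  [e^{y} \sin{\left(y \right)}]:  6 A B = 24
  [e^{2 y}]:  - 3 A^{2} = -12
  [\sin^{2}{\left(y \right)}]:  - 3 B^{2} = -12
These equations allow (A, B) = (-2, -2) or (2, 2).
Impose the point condition(s):
  u(0, 0) = -4  ⟹  A + B = -4
Only A = -2, B = -2 satisfies everything.
Hence u(x, y) = - 2 e^{y} - 2 \cos{\left(y \right)}.

Answer: u(x, y) = - 2 e^{y} - 2 \cos{\left(y \right)}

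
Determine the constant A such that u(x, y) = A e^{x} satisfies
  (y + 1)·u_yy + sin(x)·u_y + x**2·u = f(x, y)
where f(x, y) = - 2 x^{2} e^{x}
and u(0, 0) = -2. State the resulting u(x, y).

Substitute the ansatz u = A e^{x} into the left-hand side.
Derivatives of the ansatz:
  u_yy = 0
  u_y = 0
Term by term:
  (y + 1)·u_yy = 0
  sin(x)·u_y = 0
  x**2·u = A x^{2} e^{x}
So the left-hand side equals
  A x^{2} e^{x}
This must equal f(x, y) = - 2 x^{2} e^{x} identically.
Matching coefficients of the independent functions:
  [x^{2} e^{x}]:  A = -2
Solving: A = -2.
Check against the point condition:
  u(0, 0) = -2  ⟹  A = -2  ✓
Hence u(x, y) = - 2 e^{x}.

Answer: u(x, y) = - 2 e^{x}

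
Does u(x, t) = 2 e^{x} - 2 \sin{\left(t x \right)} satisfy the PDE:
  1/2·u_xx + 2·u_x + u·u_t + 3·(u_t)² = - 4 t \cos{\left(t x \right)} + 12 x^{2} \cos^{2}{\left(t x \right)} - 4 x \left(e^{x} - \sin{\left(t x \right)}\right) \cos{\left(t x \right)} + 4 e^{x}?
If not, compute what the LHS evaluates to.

Evaluate each term of the left-hand side for u = 2 e^{x} - 2 \sin{\left(t x \right)}.
Derivatives:
  u_xx = 2 t^{2} \sin{\left(t x \right)} + 2 e^{x}
  u_x = - 2 t \cos{\left(t x \right)} + 2 e^{x}
  u_t = - 2 x \cos{\left(t x \right)}
Terms:
  1/2·u_xx = t^{2} \sin{\left(t x \right)} + e^{x}
  2·u_x = - 4 t \cos{\left(t x \right)} + 4 e^{x}
  u·u_t = 4 x \left(- e^{x} + \sin{\left(t x \right)}\right) \cos{\left(t x \right)}
  3·(u_t)² = 12 x^{2} \cos^{2}{\left(t x \right)}
Sum: LHS = t^{2} \sin{\left(t x \right)} - 4 t \cos{\left(t x \right)} + 12 x^{2} \cos^{2}{\left(t x \right)} - 4 x \left(e^{x} - \sin{\left(t x \right)}\right) \cos{\left(t x \right)} + 5 e^{x}
Given right-hand side: - 4 t \cos{\left(t x \right)} + 12 x^{2} \cos^{2}{\left(t x \right)} - 4 x \left(e^{x} - \sin{\left(t x \right)}\right) \cos{\left(t x \right)} + 4 e^{x}. Difference LHS − RHS = t^{2} \sin{\left(t x \right)} + e^{x} ≠ 0, so u is not a solution.

Answer: No, the LHS evaluates to t^{2} \sin{\left(t x \right)} - 4 t \cos{\left(t x \right)} + 12 x^{2} \cos^{2}{\left(t x \right)} - 4 x \left(e^{x} - \sin{\left(t x \right)}\right) \cos{\left(t x \right)} + 5 e^{x}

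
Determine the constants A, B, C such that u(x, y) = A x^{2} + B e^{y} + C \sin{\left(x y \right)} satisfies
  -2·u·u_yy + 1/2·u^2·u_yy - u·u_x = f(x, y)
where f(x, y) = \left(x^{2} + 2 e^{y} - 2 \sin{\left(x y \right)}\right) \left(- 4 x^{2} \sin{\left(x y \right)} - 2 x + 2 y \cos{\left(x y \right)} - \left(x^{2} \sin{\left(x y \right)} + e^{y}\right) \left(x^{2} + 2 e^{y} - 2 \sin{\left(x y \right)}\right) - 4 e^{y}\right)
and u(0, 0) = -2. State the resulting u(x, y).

Substitute the ansatz u = A x^{2} + B e^{y} + C \sin{\left(x y \right)} into the left-hand side.
Derivatives of the ansatz:
  u_yy = B e^{y} - C x^{2} \sin{\left(x y \right)}
  u_x = 2 A x + C y \cos{\left(x y \right)}
Term by term:
  -2·u·u_yy = - 2 A B x^{2} e^{y} + 2 A C x^{4} \sin{\left(x y \right)} - 2 B^{2} e^{2 y} + 2 B C x^{2} e^{y} \sin{\left(x y \right)} - 2 B C e^{y} \sin{\left(x y \right)} + 2 C^{2} x^{2} \sin^{2}{\left(x y \right)}
  1/2·u^2·u_yy = \frac{A^{2} B x^{4} e^{y}}{2} - \frac{A^{2} C x^{6} \sin{\left(x y \right)}}{2} + A B^{2} x^{2} e^{2 y} - A B C x^{4} e^{y} \sin{\left(x y \right)} + A B C x^{2} e^{y} \sin{\left(x y \right)} - A C^{2} x^{4} \sin^{2}{\left(x y \right)} + \frac{B^{3} e^{3 y}}{2} - \frac{B^{2} C x^{2} e^{2 y} \sin{\left(x y \right)}}{2} + B^{2} C e^{2 y} \sin{\left(x y \right)} - B C^{2} x^{2} e^{y} \sin^{2}{\left(x y \right)} + \frac{B C^{2} e^{y} \sin^{2}{\left(x y \right)}}{2} - \frac{C^{3} x^{2} \sin^{3}{\left(x y \right)}}{2}
  -u·u_x = - 2 A^{2} x^{3} - 2 A B x e^{y} - A C x^{2} y \cos{\left(x y \right)} - 2 A C x \sin{\left(x y \right)} - B C y e^{y} \cos{\left(x y \right)} - C^{2} y \sin{\left(x y \right)} \cos{\left(x y \right)}
So the left-hand side equals
  \frac{A^{2} B x^{4} e^{y}}{2} - \frac{A^{2} C x^{6} \sin{\left(x y \right)}}{2} - 2 A^{2} x^{3} + A B^{2} x^{2} e^{2 y} - A B C x^{4} e^{y} \sin{\left(x y \right)} + A B C x^{2} e^{y} \sin{\left(x y \right)} - 2 A B x^{2} e^{y} - 2 A B x e^{y} - A C^{2} x^{4} \sin^{2}{\left(x y \right)} + 2 A C x^{4} \sin{\left(x y \right)} - A C x^{2} y \cos{\left(x y \right)} - 2 A C x \sin{\left(x y \right)} + \frac{B^{3} e^{3 y}}{2} - \frac{B^{2} C x^{2} e^{2 y} \sin{\left(x y \right)}}{2} + B^{2} C e^{2 y} \sin{\left(x y \right)} - 2 B^{2} e^{2 y} - B C^{2} x^{2} e^{y} \sin^{2}{\left(x y \right)} + \frac{B C^{2} e^{y} \sin^{2}{\left(x y \right)}}{2} + 2 B C x^{2} e^{y} \sin{\left(x y \right)} - B C y e^{y} \cos{\left(x y \right)} - 2 B C e^{y} \sin{\left(x y \right)} - \frac{C^{3} x^{2} \sin^{3}{\left(x y \right)}}{2} + 2 C^{2} x^{2} \sin^{2}{\left(x y \right)} - C^{2} y \sin{\left(x y \right)} \cos{\left(x y \right)}
This must equal f(x, y) identically; expanded, f = - x^{6} \sin{\left(x y \right)} - 4 x^{4} e^{y} \sin{\left(x y \right)} - x^{4} e^{y} + 4 x^{4} \sin^{2}{\left(x y \right)} - 4 x^{4} \sin{\left(x y \right)} - 2 x^{3} + 2 x^{2} y \cos{\left(x y \right)} - 4 x^{2} e^{2 y} \sin{\left(x y \right)} - 4 x^{2} e^{2 y} + 8 x^{2} e^{y} \sin^{2}{\left(x y \right)} - 4 x^{2} e^{y} \sin{\left(x y \right)} - 4 x^{2} e^{y} - 4 x^{2} \sin^{3}{\left(x y \right)} + 8 x^{2} \sin^{2}{\left(x y \right)} - 4 x e^{y} + 4 x \sin{\left(x y \right)} + 4 y e^{y} \cos{\left(x y \right)} - 4 y \sin{\left(x y \right)} \cos{\left(x y \right)} - 4 e^{3 y} + 8 e^{2 y} \sin{\left(x y \right)} - 8 e^{2 y} - 4 e^{y} \sin^{2}{\left(x y \right)} + 8 e^{y} \sin{\left(x y \right)}.
Matching coefficients of the independent functions:
(each divided by its leading coefficient; functions giving the same equation are listed together)
  [x^{3}]:  A^{2} - 1 = 0
  [x e^{y}, x^{2} e^{y}]:  A B - 2 = 0
  [x \sin{\left(x y \right)}, x^{4} \sin{\left(x y \right)}, x^{2} y \cos{\left(x y \right)}]:  A C + 2 = 0
  [x^{2} e^{2 y}]:  A B^{2} + 4 = 0
  [x^{2} \sin^{2}{\left(x y \right)}, y \sin{\left(x y \right)} \cos{\left(x y \right)}]:  C^{2} - 4 = 0
  [x^{2} \sin^{3}{\left(x y \right)}]:  C^{3} - 8 = 0
  [x^{4} e^{y}]:  A^{2} B + 2 = 0
  [x^{4} \sin^{2}{\left(x y \right)}]:  A C^{2} + 4 = 0
  [x^{6} \sin{\left(x y \right)}]:  A^{2} C - 2 = 0
  [e^{y} \sin{\left(x y \right)}, y e^{y} \cos{\left(x y \right)}]:  B C + 4 = 0
  [e^{y} \sin^{2}{\left(x y \right)}, x^{2} e^{y} \sin^{2}{\left(x y \right)}]:  B C^{2} + 8 = 0
  [e^{2 y} \sin{\left(x y \right)}, x^{2} e^{2 y} \sin{\left(x y \right)}]:  B^{2} C - 8 = 0
  [x^{2} e^{y} \sin{\left(x y \right)}]:  A B C + 2 B C + 4 = 0
  [x^{4} e^{y} \sin{\left(x y \right)}]:  A B C - 4 = 0
  [e^{2 y}]:  B^{2} - 4 = 0
  [e^{3 y}]:  B^{3} + 8 = 0
Solving: A = -1, B = -2, C = 2.
Check against the point condition:
  u(0, 0) = -2  ⟹  B = -2  ✓
Hence u(x, y) = - x^{2} - 2 e^{y} + 2 \sin{\left(x y \right)}.

Answer: u(x, y) = - x^{2} - 2 e^{y} + 2 \sin{\left(x y \right)}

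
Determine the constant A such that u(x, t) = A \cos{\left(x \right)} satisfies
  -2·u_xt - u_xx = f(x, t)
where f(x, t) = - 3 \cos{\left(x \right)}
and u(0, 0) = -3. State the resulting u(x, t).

Answer: u(x, t) = - 3 \cos{\left(x \right)}

Derivation:
Substitute the ansatz u = A \cos{\left(x \right)} into the left-hand side.
Derivatives of the ansatz:
  u_xt = 0
  u_xx = - A \cos{\left(x \right)}
Term by term:
  -2·u_xt = 0
  -u_xx = A \cos{\left(x \right)}
So the left-hand side equals
  A \cos{\left(x \right)}
This must equal f(x, t) = - 3 \cos{\left(x \right)} identically.
Matching coefficients of the independent functions:
  [\cos{\left(x \right)}]:  A = -3
Solving: A = -3.
Check against the point condition:
  u(0, 0) = -3  ⟹  A = -3  ✓
Hence u(x, t) = - 3 \cos{\left(x \right)}.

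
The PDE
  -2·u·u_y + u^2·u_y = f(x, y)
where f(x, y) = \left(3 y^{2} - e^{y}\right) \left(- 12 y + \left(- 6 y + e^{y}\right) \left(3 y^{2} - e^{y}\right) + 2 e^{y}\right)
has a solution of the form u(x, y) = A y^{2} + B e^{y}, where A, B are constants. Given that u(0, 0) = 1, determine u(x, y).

Substitute the ansatz u = A y^{2} + B e^{y} into the left-hand side.
Derivatives of the ansatz:
  u_y = 2 A y + B e^{y}
Term by term:
  -2·u·u_y = - 4 A^{2} y^{3} - 2 A B y^{2} e^{y} - 4 A B y e^{y} - 2 B^{2} e^{2 y}
  u^2·u_y = 2 A^{3} y^{5} + A^{2} B y^{4} e^{y} + 4 A^{2} B y^{3} e^{y} + 2 A B^{2} y^{2} e^{2 y} + 2 A B^{2} y e^{2 y} + B^{3} e^{3 y}
So the left-hand side equals
  2 A^{3} y^{5} + A^{2} B y^{4} e^{y} + 4 A^{2} B y^{3} e^{y} - 4 A^{2} y^{3} + 2 A B^{2} y^{2} e^{2 y} + 2 A B^{2} y e^{2 y} - 2 A B y^{2} e^{y} - 4 A B y e^{y} + B^{3} e^{3 y} - 2 B^{2} e^{2 y}
This must equal f(x, y) identically; expanded, f = - 54 y^{5} + 9 y^{4} e^{y} + 36 y^{3} e^{y} - 36 y^{3} - 6 y^{2} e^{2 y} + 6 y^{2} e^{y} - 6 y e^{2 y} + 12 y e^{y} + e^{3 y} - 2 e^{2 y}.
Matching coefficients of the independent functions:
  [y^{3}]:  - 4 A^{2} = -36
  [y^{5}]:  2 A^{3} = -54
  [y e^{y}]:  - 4 A B = 12
  [y e^{2 y}, y^{2} e^{2 y}]:  2 A B^{2} = -6
  [y^{2} e^{y}]:  - 2 A B = 6
  [y^{3} e^{y}]:  4 A^{2} B = 36
  [y^{4} e^{y}]:  A^{2} B = 9
  [e^{2 y}]:  - 2 B^{2} = -2
  [e^{3 y}]:  B^{3} = 1
Solving: A = -3, B = 1.
Check against the point condition:
  u(0, 0) = 1  ⟹  B = 1  ✓
Hence u(x, y) = - 3 y^{2} + e^{y}.

Answer: u(x, y) = - 3 y^{2} + e^{y}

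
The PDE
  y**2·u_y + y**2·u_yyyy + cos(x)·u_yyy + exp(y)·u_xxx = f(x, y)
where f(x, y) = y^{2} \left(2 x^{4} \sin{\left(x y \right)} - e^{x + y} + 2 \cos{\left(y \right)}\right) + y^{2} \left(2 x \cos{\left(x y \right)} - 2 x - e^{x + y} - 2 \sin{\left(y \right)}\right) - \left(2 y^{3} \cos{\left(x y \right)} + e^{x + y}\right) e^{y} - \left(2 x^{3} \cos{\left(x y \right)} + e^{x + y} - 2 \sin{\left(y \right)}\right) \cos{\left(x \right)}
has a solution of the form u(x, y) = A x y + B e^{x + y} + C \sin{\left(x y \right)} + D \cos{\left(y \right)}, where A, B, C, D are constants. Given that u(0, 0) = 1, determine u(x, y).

Substitute the ansatz u = A x y + B e^{x + y} + C \sin{\left(x y \right)} + D \cos{\left(y \right)} into the left-hand side.
Derivatives of the ansatz:
  u_y = A x + B e^{x} e^{y} + C x \cos{\left(x y \right)} - D \sin{\left(y \right)}
  u_yyyy = B e^{x} e^{y} + C x^{4} \sin{\left(x y \right)} + D \cos{\left(y \right)}
  u_yyy = B e^{x} e^{y} - C x^{3} \cos{\left(x y \right)} + D \sin{\left(y \right)}
  u_xxx = B e^{x} e^{y} - C y^{3} \cos{\left(x y \right)}
Term by term:
  y**2·u_y = A x y^{2} + B y^{2} e^{x} e^{y} + C x y^{2} \cos{\left(x y \right)} - D y^{2} \sin{\left(y \right)}
  y**2·u_yyyy = B y^{2} e^{x} e^{y} + C x^{4} y^{2} \sin{\left(x y \right)} + D y^{2} \cos{\left(y \right)}
  cos(x)·u_yyy = B e^{x} e^{y} \cos{\left(x \right)} - C x^{3} \cos{\left(x \right)} \cos{\left(x y \right)} + D \sin{\left(y \right)} \cos{\left(x \right)}
  exp(y)·u_xxx = B e^{x} e^{2 y} - C y^{3} e^{y} \cos{\left(x y \right)}
So the left-hand side equals
  A x y^{2} + 2 B y^{2} e^{x} e^{y} + B e^{x} e^{2 y} + B e^{x} e^{y} \cos{\left(x \right)} + C x^{4} y^{2} \sin{\left(x y \right)} - C x^{3} \cos{\left(x \right)} \cos{\left(x y \right)} + C x y^{2} \cos{\left(x y \right)} - C y^{3} e^{y} \cos{\left(x y \right)} - D y^{2} \sin{\left(y \right)} + D y^{2} \cos{\left(y \right)} + D \sin{\left(y \right)} \cos{\left(x \right)}
This must equal f(x, y) identically; expanded, f = 2 x^{4} y^{2} \sin{\left(x y \right)} - 2 x^{3} \cos{\left(x \right)} \cos{\left(x y \right)} + 2 x y^{2} \cos{\left(x y \right)} - 2 x y^{2} - 2 y^{3} e^{y} \cos{\left(x y \right)} - 2 y^{2} e^{x} e^{y} - 2 y^{2} \sin{\left(y \right)} + 2 y^{2} \cos{\left(y \right)} - e^{x} e^{2 y} - e^{x} e^{y} \cos{\left(x \right)} + 2 \sin{\left(y \right)} \cos{\left(x \right)}.
Matching coefficients of the independent functions:
  [x y^{2}]:  A = -2
  [y^{2} \sin{\left(y \right)}]:  - D = -2
  [y^{2} \cos{\left(y \right)}, \sin{\left(y \right)} \cos{\left(x \right)}]:  D = 2
  [e^{x} e^{2 y}, e^{x} e^{y} \cos{\left(x \right)}]:  B = -1
  [x y^{2} \cos{\left(x y \right)}, x^{4} y^{2} \sin{\left(x y \right)}]:  C = 2
  [x^{3} \cos{\left(x \right)} \cos{\left(x y \right)}, y^{3} e^{y} \cos{\left(x y \right)}]:  - C = -2
  [y^{2} e^{x} e^{y}]:  2 B = -2
Solving: A = -2, B = -1, C = 2, D = 2.
Check against the point condition:
  u(0, 0) = 1  ⟹  B + D = 1  ✓
Hence u(x, y) = - 2 x y - e^{x + y} + 2 \sin{\left(x y \right)} + 2 \cos{\left(y \right)}.

Answer: u(x, y) = - 2 x y - e^{x + y} + 2 \sin{\left(x y \right)} + 2 \cos{\left(y \right)}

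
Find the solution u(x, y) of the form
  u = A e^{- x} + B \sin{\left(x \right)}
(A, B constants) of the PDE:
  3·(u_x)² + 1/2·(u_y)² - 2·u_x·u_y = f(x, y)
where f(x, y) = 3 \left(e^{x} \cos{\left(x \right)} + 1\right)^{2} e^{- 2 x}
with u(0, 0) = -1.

Answer: u(x, y) = \sin{\left(x \right)} - e^{- x}

Derivation:
Substitute the ansatz u = A e^{- x} + B \sin{\left(x \right)} into the left-hand side.
Derivatives of the ansatz:
  u_x = - A e^{- x} + B \cos{\left(x \right)}
  u_y = 0
Term by term:
  3·(u_x)² = 3 A^{2} e^{- 2 x} - 6 A B e^{- x} \cos{\left(x \right)} + 3 B^{2} \cos^{2}{\left(x \right)}
  1/2·(u_y)² = 0
  -2·u_x·u_y = 0
So the left-hand side equals
  3 A^{2} e^{- 2 x} - 6 A B e^{- x} \cos{\left(x \right)} + 3 B^{2} \cos^{2}{\left(x \right)}
This must equal f(x, y) identically; expanded, f = 3 \cos^{2}{\left(x \right)} + 6 e^{- x} \cos{\left(x \right)} + 3 e^{- 2 x}.
Matching coefficients of the independent functions:
  [e^{- x} \cos{\left(x \right)}]:  - 6 A B = 6
  [e^{- 2 x}]:  3 A^{2} = 3
  [\cos^{2}{\left(x \right)}]:  3 B^{2} = 3
These equations allow (A, B) = (-1, 1) or (1, -1).
Impose the point condition(s):
  u(0, 0) = -1  ⟹  A = -1
Only A = -1, B = 1 satisfies everything.
Hence u(x, y) = \sin{\left(x \right)} - e^{- x}.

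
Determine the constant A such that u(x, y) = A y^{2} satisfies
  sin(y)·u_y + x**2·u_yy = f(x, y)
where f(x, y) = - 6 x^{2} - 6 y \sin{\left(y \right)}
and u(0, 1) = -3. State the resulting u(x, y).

Substitute the ansatz u = A y^{2} into the left-hand side.
Derivatives of the ansatz:
  u_y = 2 A y
  u_yy = 2 A
Term by term:
  sin(y)·u_y = 2 A y \sin{\left(y \right)}
  x**2·u_yy = 2 A x^{2}
So the left-hand side equals
  2 A x^{2} + 2 A y \sin{\left(y \right)}
This must equal f(x, y) = - 6 x^{2} - 6 y \sin{\left(y \right)} identically.
Matching coefficients of the independent functions:
  [x^{2}, y \sin{\left(y \right)}]:  2 A = -6
Solving: A = -3.
Check against the point condition:
  u(0, 1) = -3  ⟹  A = -3  ✓
Hence u(x, y) = - 3 y^{2}.

Answer: u(x, y) = - 3 y^{2}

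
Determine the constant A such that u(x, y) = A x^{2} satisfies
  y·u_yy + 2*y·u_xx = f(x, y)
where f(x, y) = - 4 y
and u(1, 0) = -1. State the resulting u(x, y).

Substitute the ansatz u = A x^{2} into the left-hand side.
Derivatives of the ansatz:
  u_yy = 0
  u_xx = 2 A
Term by term:
  y·u_yy = 0
  2*y·u_xx = 4 A y
So the left-hand side equals
  4 A y
This must equal f(x, y) = - 4 y identically.
Matching coefficients of the independent functions:
  [y]:  4 A = -4
Solving: A = -1.
Check against the point condition:
  u(1, 0) = -1  ⟹  A = -1  ✓
Hence u(x, y) = - x^{2}.

Answer: u(x, y) = - x^{2}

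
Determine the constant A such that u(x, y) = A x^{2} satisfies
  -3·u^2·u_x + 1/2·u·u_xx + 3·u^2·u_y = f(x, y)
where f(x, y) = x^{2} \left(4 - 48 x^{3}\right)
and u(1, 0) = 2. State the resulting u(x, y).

Substitute the ansatz u = A x^{2} into the left-hand side.
Derivatives of the ansatz:
  u_x = 2 A x
  u_xx = 2 A
  u_y = 0
Term by term:
  -3·u^2·u_x = - 6 A^{3} x^{5}
  1/2·u·u_xx = A^{2} x^{2}
  3·u^2·u_y = 0
So the left-hand side equals
  - 6 A^{3} x^{5} + A^{2} x^{2}
This must equal f(x, y) identically; expanded, f = - 48 x^{5} + 4 x^{2}.
Matching coefficients of the independent functions:
  [x^{2}]:  A^{2} = 4
  [x^{5}]:  - 6 A^{3} = -48
Solving: A = 2.
Check against the point condition:
  u(1, 0) = 2  ⟹  A = 2  ✓
Hence u(x, y) = 2 x^{2}.

Answer: u(x, y) = 2 x^{2}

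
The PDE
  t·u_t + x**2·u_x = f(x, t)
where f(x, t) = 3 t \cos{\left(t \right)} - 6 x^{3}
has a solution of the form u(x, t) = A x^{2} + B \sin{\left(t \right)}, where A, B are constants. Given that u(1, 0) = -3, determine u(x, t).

Substitute the ansatz u = A x^{2} + B \sin{\left(t \right)} into the left-hand side.
Derivatives of the ansatz:
  u_t = B \cos{\left(t \right)}
  u_x = 2 A x
Term by term:
  t·u_t = B t \cos{\left(t \right)}
  x**2·u_x = 2 A x^{3}
So the left-hand side equals
  2 A x^{3} + B t \cos{\left(t \right)}
This must equal f(x, t) = 3 t \cos{\left(t \right)} - 6 x^{3} identically.
Matching coefficients of the independent functions:
  [x^{3}]:  2 A = -6
  [t \cos{\left(t \right)}]:  B = 3
Solving: A = -3, B = 3.
Check against the point condition:
  u(1, 0) = -3  ⟹  A = -3  ✓
Hence u(x, t) = - 3 x^{2} + 3 \sin{\left(t \right)}.

Answer: u(x, t) = - 3 x^{2} + 3 \sin{\left(t \right)}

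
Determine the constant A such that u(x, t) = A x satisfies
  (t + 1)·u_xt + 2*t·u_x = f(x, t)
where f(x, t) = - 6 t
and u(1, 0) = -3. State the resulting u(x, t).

Substitute the ansatz u = A x into the left-hand side.
Derivatives of the ansatz:
  u_xt = 0
  u_x = A
Term by term:
  (t + 1)·u_xt = 0
  2*t·u_x = 2 A t
So the left-hand side equals
  2 A t
This must equal f(x, t) = - 6 t identically.
Matching coefficients of the independent functions:
  [t]:  2 A = -6
Solving: A = -3.
Check against the point condition:
  u(1, 0) = -3  ⟹  A = -3  ✓
Hence u(x, t) = - 3 x.

Answer: u(x, t) = - 3 x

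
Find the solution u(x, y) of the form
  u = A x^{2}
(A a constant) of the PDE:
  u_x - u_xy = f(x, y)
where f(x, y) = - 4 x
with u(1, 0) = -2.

Substitute the ansatz u = A x^{2} into the left-hand side.
Derivatives of the ansatz:
  u_x = 2 A x
  u_xy = 0
Term by term:
  u_x = 2 A x
  -u_xy = 0
So the left-hand side equals
  2 A x
This must equal f(x, y) = - 4 x identically.
Matching coefficients of the independent functions:
  [x]:  2 A = -4
Solving: A = -2.
Check against the point condition:
  u(1, 0) = -2  ⟹  A = -2  ✓
Hence u(x, y) = - 2 x^{2}.

Answer: u(x, y) = - 2 x^{2}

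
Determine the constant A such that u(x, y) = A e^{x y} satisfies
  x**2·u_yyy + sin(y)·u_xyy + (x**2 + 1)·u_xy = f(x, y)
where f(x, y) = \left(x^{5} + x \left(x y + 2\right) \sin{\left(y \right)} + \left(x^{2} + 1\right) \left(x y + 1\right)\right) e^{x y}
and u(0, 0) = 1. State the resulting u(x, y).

Answer: u(x, y) = e^{x y}

Derivation:
Substitute the ansatz u = A e^{x y} into the left-hand side.
Derivatives of the ansatz:
  u_yyy = A x^{3} e^{x y}
  u_xyy = A x^{2} y e^{x y} + 2 A x e^{x y}
  u_xy = A x y e^{x y} + A e^{x y}
Term by term:
  x**2·u_yyy = A x^{5} e^{x y}
  sin(y)·u_xyy = A x^{2} y e^{x y} \sin{\left(y \right)} + 2 A x e^{x y} \sin{\left(y \right)}
  (x**2 + 1)·u_xy = A x^{3} y e^{x y} + A x^{2} e^{x y} + A x y e^{x y} + A e^{x y}
So the left-hand side equals
  A x^{5} e^{x y} + A x^{3} y e^{x y} + A x^{2} y e^{x y} \sin{\left(y \right)} + A x^{2} e^{x y} + A x y e^{x y} + 2 A x e^{x y} \sin{\left(y \right)} + A e^{x y}
This must equal f(x, y) identically; expanded, f = x^{5} e^{x y} + x^{3} y e^{x y} + x^{2} y e^{x y} \sin{\left(y \right)} + x^{2} e^{x y} + x y e^{x y} + 2 x e^{x y} \sin{\left(y \right)} + e^{x y}.
Matching coefficients of the independent functions:
  [x^{2} e^{x y}, x^{5} e^{x y}, x y e^{x y}, x^{3} y e^{x y}, …]:  A = 1
  [x e^{x y} \sin{\left(y \right)}]:  2 A = 2
Solving: A = 1.
Check against the point condition:
  u(0, 0) = 1  ⟹  A = 1  ✓
Hence u(x, y) = e^{x y}.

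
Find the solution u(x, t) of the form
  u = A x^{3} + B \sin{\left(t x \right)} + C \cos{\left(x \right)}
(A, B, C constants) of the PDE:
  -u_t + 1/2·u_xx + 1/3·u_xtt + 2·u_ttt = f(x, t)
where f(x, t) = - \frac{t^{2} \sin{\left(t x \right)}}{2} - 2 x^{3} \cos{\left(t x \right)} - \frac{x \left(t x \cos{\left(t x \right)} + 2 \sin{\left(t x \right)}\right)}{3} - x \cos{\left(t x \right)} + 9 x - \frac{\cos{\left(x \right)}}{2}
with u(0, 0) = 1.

Substitute the ansatz u = A x^{3} + B \sin{\left(t x \right)} + C \cos{\left(x \right)} into the left-hand side.
Derivatives of the ansatz:
  u_t = B x \cos{\left(t x \right)}
  u_xx = 6 A x - B t^{2} \sin{\left(t x \right)} - C \cos{\left(x \right)}
  u_xtt = - B t x^{2} \cos{\left(t x \right)} - 2 B x \sin{\left(t x \right)}
  u_ttt = - B x^{3} \cos{\left(t x \right)}
Term by term:
  -u_t = - B x \cos{\left(t x \right)}
  1/2·u_xx = 3 A x - \frac{B t^{2} \sin{\left(t x \right)}}{2} - \frac{C \cos{\left(x \right)}}{2}
  1/3·u_xtt = - \frac{B t x^{2} \cos{\left(t x \right)}}{3} - \frac{2 B x \sin{\left(t x \right)}}{3}
  2·u_ttt = - 2 B x^{3} \cos{\left(t x \right)}
So the left-hand side equals
  3 A x - \frac{B t^{2} \sin{\left(t x \right)}}{2} - \frac{B t x^{2} \cos{\left(t x \right)}}{3} - 2 B x^{3} \cos{\left(t x \right)} - \frac{2 B x \sin{\left(t x \right)}}{3} - B x \cos{\left(t x \right)} - \frac{C \cos{\left(x \right)}}{2}
This must equal f(x, t) identically; expanded, f = - \frac{t^{2} \sin{\left(t x \right)}}{2} - \frac{t x^{2} \cos{\left(t x \right)}}{3} - 2 x^{3} \cos{\left(t x \right)} - \frac{2 x \sin{\left(t x \right)}}{3} - x \cos{\left(t x \right)} + 9 x - \frac{\cos{\left(x \right)}}{2}.
Matching coefficients of the independent functions:
  [x]:  3 A = 9
  [t^{2} \sin{\left(t x \right)}]:  - \frac{B}{2} = - \frac{1}{2}
  [x \sin{\left(t x \right)}]:  - \frac{2 B}{3} = - \frac{2}{3}
  [x \cos{\left(t x \right)}]:  - B = -1
  [x^{3} \cos{\left(t x \right)}]:  - 2 B = -2
  [t x^{2} \cos{\left(t x \right)}]:  - \frac{B}{3} = - \frac{1}{3}
  [\cos{\left(x \right)}]:  - \frac{C}{2} = - \frac{1}{2}
Solving: A = 3, B = 1, C = 1.
Check against the point condition:
  u(0, 0) = 1  ⟹  C = 1  ✓
Hence u(x, t) = 3 x^{3} + \sin{\left(t x \right)} + \cos{\left(x \right)}.

Answer: u(x, t) = 3 x^{3} + \sin{\left(t x \right)} + \cos{\left(x \right)}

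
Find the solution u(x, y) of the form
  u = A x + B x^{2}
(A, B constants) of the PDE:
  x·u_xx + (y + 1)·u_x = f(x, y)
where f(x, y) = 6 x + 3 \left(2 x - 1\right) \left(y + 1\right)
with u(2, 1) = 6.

Substitute the ansatz u = A x + B x^{2} into the left-hand side.
Derivatives of the ansatz:
  u_xx = 2 B
  u_x = A + 2 B x
Term by term:
  x·u_xx = 2 B x
  (y + 1)·u_x = A y + A + 2 B x y + 2 B x
So the left-hand side equals
  A y + A + 2 B x y + 4 B x
This must equal f(x, y) identically; expanded, f = 6 x y + 12 x - 3 y - 3.
Matching coefficients of the independent functions:
  [constant term, y]:  A = -3
  [x]:  4 B = 12
  [x y]:  2 B = 6
Solving: A = -3, B = 3.
Check against the point condition:
  u(2, 1) = 6  ⟹  2 A + 4 B = 6  ✓
Hence u(x, y) = 3 x^{2} - 3 x.

Answer: u(x, y) = 3 x^{2} - 3 x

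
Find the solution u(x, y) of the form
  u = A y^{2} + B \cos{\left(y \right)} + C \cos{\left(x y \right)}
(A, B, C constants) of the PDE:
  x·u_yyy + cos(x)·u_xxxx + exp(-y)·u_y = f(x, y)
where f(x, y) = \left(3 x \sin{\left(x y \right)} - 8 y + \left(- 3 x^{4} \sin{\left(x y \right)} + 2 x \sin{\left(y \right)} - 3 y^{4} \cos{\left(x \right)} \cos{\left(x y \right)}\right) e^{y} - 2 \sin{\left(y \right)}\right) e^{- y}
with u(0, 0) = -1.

Answer: u(x, y) = - 4 y^{2} + 2 \cos{\left(y \right)} - 3 \cos{\left(x y \right)}

Derivation:
Substitute the ansatz u = A y^{2} + B \cos{\left(y \right)} + C \cos{\left(x y \right)} into the left-hand side.
Derivatives of the ansatz:
  u_yyy = B \sin{\left(y \right)} + C x^{3} \sin{\left(x y \right)}
  u_xxxx = C y^{4} \cos{\left(x y \right)}
  u_y = 2 A y - B \sin{\left(y \right)} - C x \sin{\left(x y \right)}
Term by term:
  x·u_yyy = B x \sin{\left(y \right)} + C x^{4} \sin{\left(x y \right)}
  cos(x)·u_xxxx = C y^{4} \cos{\left(x \right)} \cos{\left(x y \right)}
  exp(-y)·u_y = 2 A y e^{- y} - B e^{- y} \sin{\left(y \right)} - C x e^{- y} \sin{\left(x y \right)}
So the left-hand side equals
  2 A y e^{- y} + B x \sin{\left(y \right)} - B e^{- y} \sin{\left(y \right)} + C x^{4} \sin{\left(x y \right)} - C x e^{- y} \sin{\left(x y \right)} + C y^{4} \cos{\left(x \right)} \cos{\left(x y \right)}
This must equal f(x, y) identically; expanded, f = - 3 x^{4} \sin{\left(x y \right)} + 2 x \sin{\left(y \right)} + 3 x e^{- y} \sin{\left(x y \right)} - 3 y^{4} \cos{\left(x \right)} \cos{\left(x y \right)} - 8 y e^{- y} - 2 e^{- y} \sin{\left(y \right)}.
Matching coefficients of the independent functions:
  [x \sin{\left(y \right)}]:  B = 2
  [x^{4} \sin{\left(x y \right)}, y^{4} \cos{\left(x \right)} \cos{\left(x y \right)}]:  C = -3
  [y e^{- y}]:  2 A = -8
  [e^{- y} \sin{\left(y \right)}]:  - B = -2
  [x e^{- y} \sin{\left(x y \right)}]:  - C = 3
Solving: A = -4, B = 2, C = -3.
Check against the point condition:
  u(0, 0) = -1  ⟹  B + C = -1  ✓
Hence u(x, y) = - 4 y^{2} + 2 \cos{\left(y \right)} - 3 \cos{\left(x y \right)}.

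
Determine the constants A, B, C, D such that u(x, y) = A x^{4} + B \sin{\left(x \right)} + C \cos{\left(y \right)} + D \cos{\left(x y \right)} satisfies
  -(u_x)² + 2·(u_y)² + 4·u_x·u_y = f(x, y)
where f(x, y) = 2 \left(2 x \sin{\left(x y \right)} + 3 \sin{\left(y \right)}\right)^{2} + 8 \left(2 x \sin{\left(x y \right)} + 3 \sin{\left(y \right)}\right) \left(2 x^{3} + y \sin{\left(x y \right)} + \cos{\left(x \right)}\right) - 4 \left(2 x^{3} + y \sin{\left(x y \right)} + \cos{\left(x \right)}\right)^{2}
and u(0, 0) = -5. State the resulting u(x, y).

Substitute the ansatz u = A x^{4} + B \sin{\left(x \right)} + C \cos{\left(y \right)} + D \cos{\left(x y \right)} into the left-hand side.
Derivatives of the ansatz:
  u_x = 4 A x^{3} + B \cos{\left(x \right)} - D y \sin{\left(x y \right)}
  u_y = - C \sin{\left(y \right)} - D x \sin{\left(x y \right)}
Term by term:
  -(u_x)² = - 16 A^{2} x^{6} - 8 A B x^{3} \cos{\left(x \right)} + 8 A D x^{3} y \sin{\left(x y \right)} - B^{2} \cos^{2}{\left(x \right)} + 2 B D y \sin{\left(x y \right)} \cos{\left(x \right)} - D^{2} y^{2} \sin^{2}{\left(x y \right)}
  2·(u_y)² = 2 C^{2} \sin^{2}{\left(y \right)} + 4 C D x \sin{\left(y \right)} \sin{\left(x y \right)} + 2 D^{2} x^{2} \sin^{2}{\left(x y \right)}
  4·u_x·u_y = - 16 A C x^{3} \sin{\left(y \right)} - 16 A D x^{4} \sin{\left(x y \right)} - 4 B C \sin{\left(y \right)} \cos{\left(x \right)} - 4 B D x \sin{\left(x y \right)} \cos{\left(x \right)} + 4 C D y \sin{\left(y \right)} \sin{\left(x y \right)} + 4 D^{2} x y \sin^{2}{\left(x y \right)}
So the left-hand side equals
  - 16 A^{2} x^{6} - 8 A B x^{3} \cos{\left(x \right)} - 16 A C x^{3} \sin{\left(y \right)} - 16 A D x^{4} \sin{\left(x y \right)} + 8 A D x^{3} y \sin{\left(x y \right)} - B^{2} \cos^{2}{\left(x \right)} - 4 B C \sin{\left(y \right)} \cos{\left(x \right)} - 4 B D x \sin{\left(x y \right)} \cos{\left(x \right)} + 2 B D y \sin{\left(x y \right)} \cos{\left(x \right)} + 2 C^{2} \sin^{2}{\left(y \right)} + 4 C D x \sin{\left(y \right)} \sin{\left(x y \right)} + 4 C D y \sin{\left(y \right)} \sin{\left(x y \right)} + 2 D^{2} x^{2} \sin^{2}{\left(x y \right)} + 4 D^{2} x y \sin^{2}{\left(x y \right)} - D^{2} y^{2} \sin^{2}{\left(x y \right)}
This must equal f(x, y) identically; expanded, f = - 16 x^{6} + 32 x^{4} \sin{\left(x y \right)} - 16 x^{3} y \sin{\left(x y \right)} + 48 x^{3} \sin{\left(y \right)} - 16 x^{3} \cos{\left(x \right)} + 8 x^{2} \sin^{2}{\left(x y \right)} + 16 x y \sin^{2}{\left(x y \right)} + 24 x \sin{\left(y \right)} \sin{\left(x y \right)} + 16 x \sin{\left(x y \right)} \cos{\left(x \right)} - 4 y^{2} \sin^{2}{\left(x y \right)} + 24 y \sin{\left(y \right)} \sin{\left(x y \right)} - 8 y \sin{\left(x y \right)} \cos{\left(x \right)} + 18 \sin^{2}{\left(y \right)} + 24 \sin{\left(y \right)} \cos{\left(x \right)} - 4 \cos^{2}{\left(x \right)}.
Matching coefficients of the independent functions:
(each divided by its leading coefficient; functions giving the same equation are listed together)
  [x^{6}]:  A^{2} - 1 = 0
  [x^{2} \sin^{2}{\left(x y \right)}, y^{2} \sin^{2}{\left(x y \right)}, x y \sin^{2}{\left(x y \right)}]:  D^{2} - 4 = 0
  [x^{3} \sin{\left(y \right)}]:  A C + 3 = 0
  [x^{3} \cos{\left(x \right)}]:  A B - 2 = 0
  [x^{4} \sin{\left(x y \right)}, x^{3} y \sin{\left(x y \right)}]:  A D + 2 = 0
  [\sin{\left(y \right)} \cos{\left(x \right)}]:  B C + 6 = 0
  [x \sin{\left(y \right)} \sin{\left(x y \right)}, y \sin{\left(y \right)} \sin{\left(x y \right)}]:  C D - 6 = 0
  [x \sin{\left(x y \right)} \cos{\left(x \right)}, y \sin{\left(x y \right)} \cos{\left(x \right)}]:  B D + 4 = 0
  [\sin^{2}{\left(y \right)}]:  C^{2} - 9 = 0
  [\cos^{2}{\left(x \right)}]:  B^{2} - 4 = 0
These equations allow (A, B, C, D) = (-1, -2, 3, 2) or (1, 2, -3, -2).
Impose the point condition(s):
  u(0, 0) = -5  ⟹  C + D = -5
Only A = 1, B = 2, C = -3, D = -2 satisfies everything.
Hence u(x, y) = x^{4} + 2 \sin{\left(x \right)} - 3 \cos{\left(y \right)} - 2 \cos{\left(x y \right)}.

Answer: u(x, y) = x^{4} + 2 \sin{\left(x \right)} - 3 \cos{\left(y \right)} - 2 \cos{\left(x y \right)}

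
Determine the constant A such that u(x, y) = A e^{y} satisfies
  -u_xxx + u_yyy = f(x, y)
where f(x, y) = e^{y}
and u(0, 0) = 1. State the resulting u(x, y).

Substitute the ansatz u = A e^{y} into the left-hand side.
Derivatives of the ansatz:
  u_xxx = 0
  u_yyy = A e^{y}
Term by term:
  -u_xxx = 0
  u_yyy = A e^{y}
So the left-hand side equals
  A e^{y}
This must equal f(x, y) = e^{y} identically.
Matching coefficients of the independent functions:
  [e^{y}]:  A = 1
Solving: A = 1.
Check against the point condition:
  u(0, 0) = 1  ⟹  A = 1  ✓
Hence u(x, y) = e^{y}.

Answer: u(x, y) = e^{y}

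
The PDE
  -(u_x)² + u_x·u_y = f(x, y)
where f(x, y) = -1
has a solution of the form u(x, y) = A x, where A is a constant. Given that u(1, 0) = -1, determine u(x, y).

Substitute the ansatz u = A x into the left-hand side.
Derivatives of the ansatz:
  u_x = A
  u_y = 0
Term by term:
  -(u_x)² = - A^{2}
  u_x·u_y = 0
So the left-hand side equals
  - A^{2}
This must equal f(x, y) = -1 identically.
Matching coefficients of the independent functions:
  [constant term]:  - A^{2} = -1
These equations allow (A) = (-1) or (1).
Impose the point condition(s):
  u(1, 0) = -1  ⟹  A = -1
Only A = -1 satisfies everything.
Hence u(x, y) = - x.

Answer: u(x, y) = - x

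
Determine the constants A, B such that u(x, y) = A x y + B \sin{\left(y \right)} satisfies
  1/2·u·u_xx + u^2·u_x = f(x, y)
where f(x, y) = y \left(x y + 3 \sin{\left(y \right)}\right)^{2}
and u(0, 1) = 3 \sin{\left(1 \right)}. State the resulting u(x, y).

Substitute the ansatz u = A x y + B \sin{\left(y \right)} into the left-hand side.
Derivatives of the ansatz:
  u_xx = 0
  u_x = A y
Term by term:
  1/2·u·u_xx = 0
  u^2·u_x = A^{3} x^{2} y^{3} + 2 A^{2} B x y^{2} \sin{\left(y \right)} + A B^{2} y \sin^{2}{\left(y \right)}
So the left-hand side equals
  A^{3} x^{2} y^{3} + 2 A^{2} B x y^{2} \sin{\left(y \right)} + A B^{2} y \sin^{2}{\left(y \right)}
This must equal f(x, y) identically; expanded, f = x^{2} y^{3} + 6 x y^{2} \sin{\left(y \right)} + 9 y \sin^{2}{\left(y \right)}.
Matching coefficients of the independent functions:
  [x^{2} y^{3}]:  A^{3} = 1
  [y \sin^{2}{\left(y \right)}]:  A B^{2} = 9
  [x y^{2} \sin{\left(y \right)}]:  2 A^{2} B = 6
Solving: A = 1, B = 3.
Check against the point condition:
  u(0, 1) = 3 \sin{\left(1 \right)}  ⟹  B \sin{\left(1 \right)} = 3 \sin{\left(1 \right)}  ✓
Hence u(x, y) = x y + 3 \sin{\left(y \right)}.

Answer: u(x, y) = x y + 3 \sin{\left(y \right)}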